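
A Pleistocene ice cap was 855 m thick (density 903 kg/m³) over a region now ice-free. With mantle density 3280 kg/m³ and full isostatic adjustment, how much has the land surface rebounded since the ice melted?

235 m

Removing the load lets mantle flow back in; uplift u satisfies ρ_ice t = ρ_m u.
u = t ρ_ice/ρ_m = 855 m × 903/3280 = 235 m.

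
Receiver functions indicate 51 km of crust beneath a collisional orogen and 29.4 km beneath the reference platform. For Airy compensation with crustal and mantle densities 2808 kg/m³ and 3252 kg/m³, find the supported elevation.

2.95 km

Excess crust Δ = 51 km − 29.4 km = 21.6 km, split between elevation h and root r with h + r = Δ.
Airy balance ρ_c h = (ρ_m − ρ_c) r gives r = h ρ_c/(ρ_m − ρ_c), so h (1 + ρ_c/(ρ_m − ρ_c)) = Δ, i.e. h = Δ (ρ_m − ρ_c)/ρ_m.
h = 21.6 km × 444/3252 = 2.95 km.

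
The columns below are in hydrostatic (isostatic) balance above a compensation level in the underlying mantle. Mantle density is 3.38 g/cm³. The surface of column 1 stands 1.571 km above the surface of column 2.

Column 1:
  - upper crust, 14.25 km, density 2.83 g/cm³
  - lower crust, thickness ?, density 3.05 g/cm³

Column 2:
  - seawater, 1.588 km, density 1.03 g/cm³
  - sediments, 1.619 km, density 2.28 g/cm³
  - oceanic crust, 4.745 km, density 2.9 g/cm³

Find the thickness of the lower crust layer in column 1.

Take the compensation level at the base of the deeper column (depth z_c below the surface of column 1) and equate Σ ρ_i t_i down to z_c; mantle fills any gap and the z_c terms cancel.
Column 1: 14.25×2.83 + x×3.05 + (z_c − 14.25 − x)×3.38
Column 2: 1.571×0 + 1.588×1.03 + 1.619×2.28 + 4.745×2.9 + (z_c − 1.571 − 7.952)×3.38
The z_c×3.38 term appears on both sides and cancels. Collect the known terms of each column as K = Σ(ρt)_known − 3.38 × (depth of known layers): K_1 = 40.3275 − 3.38×14.25 = −7.8375; K_2 = 19.08746 − 3.38×(1.571 + 7.952) = −13.10028.
Balance: K_1 − x×(3.38 − 3.05) = K_2, so x = (K_1 − K_2)/(3.38 − 3.05) = 5.26278/0.33 = 15.9 km.

15.9 km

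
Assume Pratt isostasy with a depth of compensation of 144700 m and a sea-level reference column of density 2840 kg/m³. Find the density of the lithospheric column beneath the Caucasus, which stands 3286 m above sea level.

Pratt balance: ρ_ref D = ρ (D + h).
ρ = ρ_ref D/(D + h) = 2840 × 144700 m/(144700 m + 3286 m) = 2780 kg/m³.

2780 kg/m³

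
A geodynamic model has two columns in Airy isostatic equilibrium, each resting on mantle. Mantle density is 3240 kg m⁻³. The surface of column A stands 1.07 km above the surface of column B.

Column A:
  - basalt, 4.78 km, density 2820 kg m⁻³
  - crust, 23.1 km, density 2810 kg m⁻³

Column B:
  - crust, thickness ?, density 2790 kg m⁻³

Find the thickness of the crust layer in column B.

18.8 km

Take the compensation level at the base of the deeper column (depth z_c below the surface of column A) and equate Σ ρ_i t_i down to z_c; mantle fills any gap and the z_c terms cancel.
Column A: 4.78×2820 + 23.1×2810 + (z_c − 27.88)×3240
Column B: 1.07×0 + x×2790 + (z_c − 1.07 − 0 − x)×3240
The z_c×3240 term appears on both sides and cancels. Collect the known terms of each column as K = Σ(ρt)_known − 3240 × (depth of known layers): K_A = 78390.6 − 3240×27.88 = −11940.6; K_B = 0 − 3240×(1.07 + 0) = −3466.8.
Balance: K_A = K_B − x×(3240 − 2790), so x = (K_B − K_A)/(3240 − 2790) = 8473.8/450 = 18.8 km.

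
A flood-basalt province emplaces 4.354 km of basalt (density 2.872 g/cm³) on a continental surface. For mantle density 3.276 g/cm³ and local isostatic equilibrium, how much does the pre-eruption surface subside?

Subaerial loading: s = t ρ_load / ρ_m.
s = 4.354 km × 2.872/3.276 = 3.82 km.

3.82 km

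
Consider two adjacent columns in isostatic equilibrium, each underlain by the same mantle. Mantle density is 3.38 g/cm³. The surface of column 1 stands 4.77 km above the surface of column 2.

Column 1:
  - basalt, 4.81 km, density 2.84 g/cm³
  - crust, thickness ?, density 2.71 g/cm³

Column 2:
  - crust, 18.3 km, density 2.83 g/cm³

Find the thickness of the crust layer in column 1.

35.2 km

Take the compensation level at the base of the deeper column (depth z_c below the surface of column 1) and equate Σ ρ_i t_i down to z_c; mantle fills any gap and the z_c terms cancel.
Column 1: 4.81×2.84 + x×2.71 + (z_c − 4.81 − x)×3.38
Column 2: 4.77×0 + 18.3×2.83 + (z_c − 4.77 − 18.3)×3.38
The z_c×3.38 term appears on both sides and cancels. Collect the known terms of each column as K = Σ(ρt)_known − 3.38 × (depth of known layers): K_1 = 13.6604 − 3.38×4.81 = −2.5974; K_2 = 51.789 − 3.38×(4.77 + 18.3) = −26.1876.
Balance: K_1 − x×(3.38 − 2.71) = K_2, so x = (K_1 − K_2)/(3.38 − 2.71) = 23.5902/0.67 = 35.2 km.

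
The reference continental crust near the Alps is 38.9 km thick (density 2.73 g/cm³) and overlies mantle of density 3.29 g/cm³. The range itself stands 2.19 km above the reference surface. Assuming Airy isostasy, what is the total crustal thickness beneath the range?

51.8 km

Root depth r = h ρ_c / (ρ_m − ρ_c) = 2.19 km × 2.73 / 0.56 = 10.68 km.
Total thickness = T + h + r = 38.9 km + 2.19 km + 10.68 km = 51.8 km.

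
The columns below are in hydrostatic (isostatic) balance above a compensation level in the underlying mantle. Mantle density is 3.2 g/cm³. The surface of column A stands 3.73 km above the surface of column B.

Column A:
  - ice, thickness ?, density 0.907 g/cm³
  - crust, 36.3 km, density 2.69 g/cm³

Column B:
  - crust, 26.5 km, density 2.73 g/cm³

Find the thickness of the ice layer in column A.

2.56 km

Take the compensation level at the base of the deeper column (depth z_c below the surface of column A) and equate Σ ρ_i t_i down to z_c; mantle fills any gap and the z_c terms cancel.
Column A: x×0.907 + 36.3×2.69 + (z_c − 36.3 − x)×3.2
Column B: 3.73×0 + 26.5×2.73 + (z_c − 3.73 − 26.5)×3.2
The z_c×3.2 term appears on both sides and cancels. Collect the known terms of each column as K = Σ(ρt)_known − 3.2 × (depth of known layers): K_A = 97.647 − 3.2×36.3 = −18.513; K_B = 72.345 − 3.2×(3.73 + 26.5) = −24.391.
Balance: K_A − x×(3.2 − 0.907) = K_B, so x = (K_A − K_B)/(3.2 − 0.907) = 5.878/2.293 = 2.56 km.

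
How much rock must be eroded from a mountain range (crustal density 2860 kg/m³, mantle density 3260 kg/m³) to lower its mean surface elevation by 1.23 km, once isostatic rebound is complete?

10 km

Net drop Δ = e − u = e − e ρ_c/ρ_m = e (ρ_m − ρ_c)/ρ_m.
e = Δ ρ_m/(ρ_m − ρ_c) = 1.23 km × 3260/400 = 10 km.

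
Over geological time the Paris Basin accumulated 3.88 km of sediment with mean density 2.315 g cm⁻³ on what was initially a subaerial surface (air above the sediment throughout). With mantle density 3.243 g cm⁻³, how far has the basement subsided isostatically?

Subaerial load: s = t ρ_sed / ρ_m = 3.88 km × 2.315/3.243 = 2.77 km.

2.77 km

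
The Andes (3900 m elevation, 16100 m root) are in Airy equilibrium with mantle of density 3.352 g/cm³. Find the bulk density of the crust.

2.7 g/cm³

ρ_c h = (ρ_m − ρ_c) r → ρ_c (h + r) = ρ_m r → ρ_c = ρ_m r / (h + r).
ρ_c = 3.352 × 16100 m / (3900 m + 16100 m) = 2.7 g/cm³.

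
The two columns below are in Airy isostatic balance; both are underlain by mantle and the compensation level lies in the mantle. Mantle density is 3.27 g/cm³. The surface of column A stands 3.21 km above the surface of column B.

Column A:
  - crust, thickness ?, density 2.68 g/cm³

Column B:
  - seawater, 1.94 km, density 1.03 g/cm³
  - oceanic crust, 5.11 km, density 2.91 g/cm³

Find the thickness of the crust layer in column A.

28.3 km

Take the compensation level at the base of the deeper column (depth z_c below the surface of column A) and equate Σ ρ_i t_i down to z_c; mantle fills any gap and the z_c terms cancel.
Column A: x×2.68 + (z_c − 0 − x)×3.27
Column B: 3.21×0 + 1.94×1.03 + 5.11×2.91 + (z_c − 3.21 − 7.05)×3.27
The z_c×3.27 term appears on both sides and cancels. Collect the known terms of each column as K = Σ(ρt)_known − 3.27 × (depth of known layers): K_A = 0 − 3.27×0 = 0; K_B = 16.8683 − 3.27×(3.21 + 7.05) = −16.6819.
Balance: K_A − x×(3.27 − 2.68) = K_B, so x = (K_A − K_B)/(3.27 − 2.68) = 16.6819/0.59 = 28.3 km.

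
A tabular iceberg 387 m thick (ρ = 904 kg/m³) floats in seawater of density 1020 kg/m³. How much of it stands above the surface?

Floating equilibrium: submerged depth d = t ρ_obj/ρ_fluid = 387 m × 904/1020 = 343 m.
Freeboard = t − d = 387 m − 343 m = 44 m.

44 m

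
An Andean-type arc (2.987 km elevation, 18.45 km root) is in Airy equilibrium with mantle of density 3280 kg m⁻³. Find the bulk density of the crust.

ρ_c h = (ρ_m − ρ_c) r → ρ_c (h + r) = ρ_m r → ρ_c = ρ_m r / (h + r).
ρ_c = 3280 × 18.45 km / (2.987 km + 18.45 km) = 2820 kg m⁻³.

2820 kg m⁻³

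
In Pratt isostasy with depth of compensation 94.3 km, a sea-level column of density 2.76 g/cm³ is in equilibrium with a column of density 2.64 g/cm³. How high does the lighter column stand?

4.29 km

ρ_ref D = ρ (D + h) → h = D (ρ_ref − ρ)/ρ.
h = 94.3 km × (2.76 − 2.64)/2.64 = 4.29 km.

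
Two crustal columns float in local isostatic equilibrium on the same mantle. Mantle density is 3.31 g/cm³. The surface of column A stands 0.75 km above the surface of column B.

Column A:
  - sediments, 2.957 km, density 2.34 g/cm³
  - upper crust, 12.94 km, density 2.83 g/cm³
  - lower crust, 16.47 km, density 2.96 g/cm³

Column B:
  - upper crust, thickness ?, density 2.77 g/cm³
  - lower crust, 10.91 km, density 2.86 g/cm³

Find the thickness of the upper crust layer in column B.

13.8 km

Take the compensation level at the base of the deeper column (depth z_c below the surface of column A) and equate Σ ρ_i t_i down to z_c; mantle fills any gap and the z_c terms cancel.
Column A: 2.957×2.34 + 12.94×2.83 + 16.47×2.96 + (z_c − 32.367)×3.31
Column B: 0.75×0 + x×2.77 + 10.91×2.86 + (z_c − 0.75 − 10.91 − x)×3.31
The z_c×3.31 term appears on both sides and cancels. Collect the known terms of each column as K = Σ(ρt)_known − 3.31 × (depth of known layers): K_A = 92.29078 − 3.31×32.367 = −14.84399; K_B = 31.2026 − 3.31×(0.75 + 10.91) = −7.392.
Balance: K_A = K_B − x×(3.31 − 2.77), so x = (K_B − K_A)/(3.31 − 2.77) = 7.45199/0.54 = 13.8 km.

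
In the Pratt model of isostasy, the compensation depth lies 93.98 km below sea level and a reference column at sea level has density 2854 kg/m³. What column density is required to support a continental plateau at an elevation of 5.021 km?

2710 kg/m³

Pratt balance: ρ_ref D = ρ (D + h).
ρ = ρ_ref D/(D + h) = 2854 × 93.98 km/(93.98 km + 5.021 km) = 2710 kg/m³.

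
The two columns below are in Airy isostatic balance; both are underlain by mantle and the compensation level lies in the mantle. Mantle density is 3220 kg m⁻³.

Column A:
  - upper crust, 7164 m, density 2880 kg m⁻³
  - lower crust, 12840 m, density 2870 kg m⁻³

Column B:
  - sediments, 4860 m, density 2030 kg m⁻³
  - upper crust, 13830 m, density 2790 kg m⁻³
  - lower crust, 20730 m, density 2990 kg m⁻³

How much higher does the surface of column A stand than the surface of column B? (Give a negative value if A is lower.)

For any compensation level in the mantle, the mantle terms cancel and isostasy reduces to e = (Σt_A − Σt_B) − (Σ(ρt)_A − Σ(ρt)_B) / ρ_m.
Σt_A = 20004 m; Σt_B = 39420 m; Σ(ρt)_A = 57483120; Σ(ρt)_B = 110434200 (in m·kg m⁻³).
e = (20004 − 39420) − (57483120 − 110434200) / 3220 = −2970 m.

−2970 m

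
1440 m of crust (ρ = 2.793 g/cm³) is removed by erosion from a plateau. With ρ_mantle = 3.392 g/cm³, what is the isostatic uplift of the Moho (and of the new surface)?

Unloading: uplift u = e ρ_c/ρ_m = 1440 m × 2.793/3.392 = 1190 m.

1190 m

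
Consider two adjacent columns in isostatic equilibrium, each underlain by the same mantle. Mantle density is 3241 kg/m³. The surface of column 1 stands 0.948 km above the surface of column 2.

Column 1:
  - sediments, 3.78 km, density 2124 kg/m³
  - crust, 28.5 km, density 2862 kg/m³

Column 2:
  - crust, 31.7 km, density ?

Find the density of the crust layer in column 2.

2860 kg/m³

Take the compensation level at the base of the deeper column (depth z_c below the surface of column 1) and equate Σ ρ_i t_i down to z_c; mantle fills any gap and the z_c terms cancel.
Column 1: 3.78×2124 + 28.5×2862 + (z_c − 32.28)×3241
Column 2: 0.948×0 + 31.7×ρ + (z_c − 0.948 − 31.7)×3241
The z_c×3241 term appears on both sides and cancels. Collect the known terms of each column as K = Σ(ρt)_known − 3241 × (depth of known layers): K_1 = 89595.72 − 3241×32.28 = −15023.76; K_2 = 0 − 3241×(0.948 + 31.7) = −105812.168.
Balance: K_1 = K_2 + 31.7×ρ, so ρ = (K_1 − K_2)/31.7 = 90788.4/31.7 = 2860 kg/m³.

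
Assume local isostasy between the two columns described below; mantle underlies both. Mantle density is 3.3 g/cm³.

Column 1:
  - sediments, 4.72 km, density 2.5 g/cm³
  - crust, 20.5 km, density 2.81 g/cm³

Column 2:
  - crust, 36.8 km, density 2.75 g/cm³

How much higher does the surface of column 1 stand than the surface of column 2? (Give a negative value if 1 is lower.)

For any compensation level in the mantle, the mantle terms cancel and isostasy reduces to e = (Σt_1 − Σt_2) − (Σ(ρt)_1 − Σ(ρt)_2) / ρ_m.
Σt_1 = 25.22 km; Σt_2 = 36.8 km; Σ(ρt)_1 = 69.405; Σ(ρt)_2 = 101.2 (in km·g/cm³).
e = (25.22 − 36.8) − (69.405 − 101.2) / 3.3 = −1.95 km.

−1.95 km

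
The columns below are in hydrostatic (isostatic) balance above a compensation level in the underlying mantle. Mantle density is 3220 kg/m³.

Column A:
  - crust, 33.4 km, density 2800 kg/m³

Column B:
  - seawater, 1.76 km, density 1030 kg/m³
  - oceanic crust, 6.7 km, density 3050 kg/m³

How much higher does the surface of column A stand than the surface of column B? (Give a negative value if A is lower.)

For any compensation level in the mantle, the mantle terms cancel and isostasy reduces to e = (Σt_A − Σt_B) − (Σ(ρt)_A − Σ(ρt)_B) / ρ_m.
Σt_A = 33.4 km; Σt_B = 8.46 km; Σ(ρt)_A = 93520; Σ(ρt)_B = 22247.8 (in km·kg/m³).
e = (33.4 − 8.46) − (93520 − 22247.8) / 3220 = 2.81 km.

2.81 km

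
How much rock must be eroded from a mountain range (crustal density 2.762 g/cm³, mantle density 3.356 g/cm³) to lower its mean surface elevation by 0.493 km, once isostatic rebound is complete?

Net drop Δ = e − u = e − e ρ_c/ρ_m = e (ρ_m − ρ_c)/ρ_m.
e = Δ ρ_m/(ρ_m − ρ_c) = 0.493 km × 3.356/0.594 = 2.79 km.

2.79 km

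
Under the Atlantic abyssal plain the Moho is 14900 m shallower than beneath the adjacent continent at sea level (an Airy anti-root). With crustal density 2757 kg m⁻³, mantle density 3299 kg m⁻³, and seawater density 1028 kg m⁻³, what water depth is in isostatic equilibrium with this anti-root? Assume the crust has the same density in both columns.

Replacing a thickness d of crust by seawater at the top must be balanced by replacing crust with mantle at the base: d (ρ_c − ρ_w) = a (ρ_m − ρ_c).
d = a (ρ_m − ρ_c)/(ρ_c − ρ_w) = 14900 m × 542/1729 = 4670 m.

4670 m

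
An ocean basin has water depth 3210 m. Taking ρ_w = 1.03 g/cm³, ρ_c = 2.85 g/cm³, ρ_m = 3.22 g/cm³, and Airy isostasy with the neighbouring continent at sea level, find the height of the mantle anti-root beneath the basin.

For local isostatic compensation: replacing crust with seawater at the top is compensated by replacing crust with mantle at the base: d (ρ_c − ρ_w) = a (ρ_m − ρ_c).
a = d (ρ_c − ρ_w)/(ρ_m − ρ_c) = 3210 m × 1.82/0.37 = 15800 m.

15800 m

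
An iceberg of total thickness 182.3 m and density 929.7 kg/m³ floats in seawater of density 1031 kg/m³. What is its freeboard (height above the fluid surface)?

17.9 m

Floating equilibrium: submerged depth d = t ρ_obj/ρ_fluid = 182.3 m × 929.7/1031 = 164.4 m.
Freeboard = t − d = 182.3 m − 164.4 m = 17.9 m.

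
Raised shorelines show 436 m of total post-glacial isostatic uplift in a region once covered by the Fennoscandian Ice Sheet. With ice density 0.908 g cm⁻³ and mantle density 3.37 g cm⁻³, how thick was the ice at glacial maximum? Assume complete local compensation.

1620 m

u = t ρ_ice/ρ_m → t = u ρ_m/ρ_ice = 436 m × 3.37/0.908 = 1620 m.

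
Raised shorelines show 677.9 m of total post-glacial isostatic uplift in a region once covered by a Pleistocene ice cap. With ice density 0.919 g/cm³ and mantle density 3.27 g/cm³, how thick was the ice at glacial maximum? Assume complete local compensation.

u = t ρ_ice/ρ_m → t = u ρ_m/ρ_ice = 677.9 m × 3.27/0.919 = 2410 m.

2410 m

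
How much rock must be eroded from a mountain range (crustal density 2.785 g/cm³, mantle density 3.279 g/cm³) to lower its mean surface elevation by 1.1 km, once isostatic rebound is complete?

7.3 km

Net drop Δ = e − u = e − e ρ_c/ρ_m = e (ρ_m − ρ_c)/ρ_m.
e = Δ ρ_m/(ρ_m − ρ_c) = 1.1 km × 3.279/0.494 = 7.3 km.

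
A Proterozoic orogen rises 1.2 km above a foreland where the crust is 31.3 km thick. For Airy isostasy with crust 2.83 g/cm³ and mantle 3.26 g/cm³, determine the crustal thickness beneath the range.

40.4 km

Root depth r = h ρ_c / (ρ_m − ρ_c) = 1.2 km × 2.83 / 0.43 = 7.898 km.
Total thickness = T + h + r = 31.3 km + 1.2 km + 7.898 km = 40.4 km.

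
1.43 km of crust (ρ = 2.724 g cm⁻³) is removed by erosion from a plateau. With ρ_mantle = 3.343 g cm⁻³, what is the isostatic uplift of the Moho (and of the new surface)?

Unloading: uplift u = e ρ_c/ρ_m = 1.43 km × 2.724/3.343 = 1.17 km.

1.17 km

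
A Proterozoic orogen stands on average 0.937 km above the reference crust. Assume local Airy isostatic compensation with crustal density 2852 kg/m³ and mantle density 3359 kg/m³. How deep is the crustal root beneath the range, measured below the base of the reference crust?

By Archimedes' principle applied to the lithosphere: the weight of the topography is balanced by the buoyancy of the root, ρ_c h = (ρ_m − ρ_c) r.
r = h · ρ_c / (ρ_m − ρ_c) = 0.937 km × 2852 / (3359 − 2852) = 5.27 km.

5.27 km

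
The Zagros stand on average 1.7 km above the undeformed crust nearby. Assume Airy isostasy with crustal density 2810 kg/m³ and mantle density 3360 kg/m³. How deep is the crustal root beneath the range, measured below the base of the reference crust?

For local isostatic compensation: the weight of the topography is balanced by the buoyancy of the root, ρ_c h = (ρ_m − ρ_c) r.
r = h · ρ_c / (ρ_m − ρ_c) = 1.7 km × 2810 / (3360 − 2810) = 8.69 km.

8.69 km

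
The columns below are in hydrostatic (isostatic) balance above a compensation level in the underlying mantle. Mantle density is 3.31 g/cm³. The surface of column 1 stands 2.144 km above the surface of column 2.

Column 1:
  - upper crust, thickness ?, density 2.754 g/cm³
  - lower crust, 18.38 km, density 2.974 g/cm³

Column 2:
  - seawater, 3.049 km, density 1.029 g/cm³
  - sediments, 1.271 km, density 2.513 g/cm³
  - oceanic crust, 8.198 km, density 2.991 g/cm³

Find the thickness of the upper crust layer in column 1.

20.7 km

Take the compensation level at the base of the deeper column (depth z_c below the surface of column 1) and equate Σ ρ_i t_i down to z_c; mantle fills any gap and the z_c terms cancel.
Column 1: x×2.754 + 18.38×2.974 + (z_c − 18.38 − x)×3.31
Column 2: 2.144×0 + 3.049×1.029 + 1.271×2.513 + 8.198×2.991 + (z_c − 2.144 − 12.518)×3.31
The z_c×3.31 term appears on both sides and cancels. Collect the known terms of each column as K = Σ(ρt)_known − 3.31 × (depth of known layers): K_1 = 54.66212 − 3.31×18.38 = −6.17568; K_2 = 30.851662 − 3.31×(2.144 + 12.518) = −17.679558.
Balance: K_1 − x×(3.31 − 2.754) = K_2, so x = (K_1 − K_2)/(3.31 − 2.754) = 11.5039/0.556 = 20.7 km.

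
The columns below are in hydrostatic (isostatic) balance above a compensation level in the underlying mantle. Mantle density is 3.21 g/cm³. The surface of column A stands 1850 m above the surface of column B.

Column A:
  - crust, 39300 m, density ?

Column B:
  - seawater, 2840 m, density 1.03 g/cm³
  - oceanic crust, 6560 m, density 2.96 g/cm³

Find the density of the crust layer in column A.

2.86 g/cm³

Take the compensation level at the base of the deeper column (depth z_c below the surface of column A) and equate Σ ρ_i t_i down to z_c; mantle fills any gap and the z_c terms cancel.
Column A: 39300×ρ + (z_c − 39300)×3.21
Column B: 1850×0 + 2840×1.03 + 6560×2.96 + (z_c − 1850 − 9400)×3.21
The z_c×3.21 term appears on both sides and cancels. Collect the known terms of each column as K = Σ(ρt)_known − 3.21 × (depth of known layers): K_A = 0 − 3.21×39300 = −126153; K_B = 22342.8 − 3.21×(1850 + 9400) = −13769.7.
Balance: K_A + 39300×ρ = K_B, so ρ = (K_B − K_A)/39300 = 112383/39300 = 2.86 g/cm³.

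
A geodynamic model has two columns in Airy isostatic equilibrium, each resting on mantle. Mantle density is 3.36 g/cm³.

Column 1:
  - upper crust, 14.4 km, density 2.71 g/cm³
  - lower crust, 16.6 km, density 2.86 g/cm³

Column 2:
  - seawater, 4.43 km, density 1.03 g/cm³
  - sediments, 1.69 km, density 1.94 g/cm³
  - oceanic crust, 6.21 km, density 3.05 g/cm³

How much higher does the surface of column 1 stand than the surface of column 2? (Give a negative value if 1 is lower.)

For any compensation level in the mantle, the mantle terms cancel and isostasy reduces to e = (Σt_1 − Σt_2) − (Σ(ρt)_1 − Σ(ρt)_2) / ρ_m.
Σt_1 = 31 km; Σt_2 = 12.33 km; Σ(ρt)_1 = 86.5; Σ(ρt)_2 = 26.782 (in km·g/cm³).
e = (31 − 12.33) − (86.5 − 26.782) / 3.36 = 0.897 km.

0.897 km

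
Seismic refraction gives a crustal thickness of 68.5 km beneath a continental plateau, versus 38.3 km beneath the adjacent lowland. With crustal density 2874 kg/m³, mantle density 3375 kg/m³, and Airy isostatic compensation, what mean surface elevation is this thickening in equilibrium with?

4.48 km

Excess crust Δ = 68.5 km − 38.3 km = 30.2 km, split between elevation h and root r with h + r = Δ.
Airy balance ρ_c h = (ρ_m − ρ_c) r gives r = h ρ_c/(ρ_m − ρ_c), so h (1 + ρ_c/(ρ_m − ρ_c)) = Δ, i.e. h = Δ (ρ_m − ρ_c)/ρ_m.
h = 30.2 km × 501/3375 = 4.48 km.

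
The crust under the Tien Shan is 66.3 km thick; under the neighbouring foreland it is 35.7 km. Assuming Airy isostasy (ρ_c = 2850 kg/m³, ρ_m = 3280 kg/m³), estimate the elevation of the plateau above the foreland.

4.01 km

Excess crust Δ = 66.3 km − 35.7 km = 30.6 km, split between elevation h and root r with h + r = Δ.
Airy balance ρ_c h = (ρ_m − ρ_c) r gives r = h ρ_c/(ρ_m − ρ_c), so h (1 + ρ_c/(ρ_m − ρ_c)) = Δ, i.e. h = Δ (ρ_m − ρ_c)/ρ_m.
h = 30.6 km × 430/3280 = 4.01 km.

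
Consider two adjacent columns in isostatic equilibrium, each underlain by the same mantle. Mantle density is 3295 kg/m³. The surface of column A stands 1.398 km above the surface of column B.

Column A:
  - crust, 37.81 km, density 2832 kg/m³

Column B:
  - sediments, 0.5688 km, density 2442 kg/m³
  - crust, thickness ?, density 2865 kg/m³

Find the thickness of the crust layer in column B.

28.9 km

Take the compensation level at the base of the deeper column (depth z_c below the surface of column A) and equate Σ ρ_i t_i down to z_c; mantle fills any gap and the z_c terms cancel.
Column A: 37.81×2832 + (z_c − 37.81)×3295
Column B: 1.398×0 + 0.5688×2442 + x×2865 + (z_c − 1.398 − 0.5688 − x)×3295
The z_c×3295 term appears on both sides and cancels. Collect the known terms of each column as K = Σ(ρt)_known − 3295 × (depth of known layers): K_A = 107077.92 − 3295×37.81 = −17506.03; K_B = 1389.0096 − 3295×(1.398 + 0.5688) = −5091.5964.
Balance: K_A = K_B − x×(3295 − 2865), so x = (K_B − K_A)/(3295 − 2865) = 12414.4/430 = 28.9 km.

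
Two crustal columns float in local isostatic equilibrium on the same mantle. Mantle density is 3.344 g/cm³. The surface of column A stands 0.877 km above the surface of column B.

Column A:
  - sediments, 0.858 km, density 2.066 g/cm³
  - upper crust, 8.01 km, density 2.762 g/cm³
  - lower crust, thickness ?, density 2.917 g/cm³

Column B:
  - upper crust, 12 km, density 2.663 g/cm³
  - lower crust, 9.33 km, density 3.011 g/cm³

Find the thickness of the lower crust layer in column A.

19.8 km

Take the compensation level at the base of the deeper column (depth z_c below the surface of column A) and equate Σ ρ_i t_i down to z_c; mantle fills any gap and the z_c terms cancel.
Column A: 0.858×2.066 + 8.01×2.762 + x×2.917 + (z_c − 8.868 − x)×3.344
Column B: 0.877×0 + 12×2.663 + 9.33×3.011 + (z_c − 0.877 − 21.33)×3.344
The z_c×3.344 term appears on both sides and cancels. Collect the known terms of each column as K = Σ(ρt)_known − 3.344 × (depth of known layers): K_A = 23.896248 − 3.344×8.868 = −5.758344; K_B = 60.04863 − 3.344×(0.877 + 21.33) = −14.211578.
Balance: K_A − x×(3.344 − 2.917) = K_B, so x = (K_A − K_B)/(3.344 − 2.917) = 8.45323/0.427 = 19.8 km.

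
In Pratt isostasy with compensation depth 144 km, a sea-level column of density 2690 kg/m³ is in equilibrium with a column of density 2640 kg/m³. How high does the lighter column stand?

ρ_ref D = ρ (D + h) → h = D (ρ_ref − ρ)/ρ.
h = 144 km × (2690 − 2640)/2640 = 2.73 km.

2.73 km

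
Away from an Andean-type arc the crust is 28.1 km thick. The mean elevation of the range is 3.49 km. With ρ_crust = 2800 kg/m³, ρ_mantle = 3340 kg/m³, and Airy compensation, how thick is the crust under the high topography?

49.7 km

Root depth r = h ρ_c / (ρ_m − ρ_c) = 3.49 km × 2800 / 540 = 18.1 km.
Total thickness = T + h + r = 28.1 km + 3.49 km + 18.1 km = 49.7 km.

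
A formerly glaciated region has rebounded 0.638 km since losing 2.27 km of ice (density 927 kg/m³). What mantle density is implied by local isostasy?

3300 kg/m³

ρ_m = ρ_ice t / u = 927 × 2.27 km/0.638 km = 3300 kg/m³.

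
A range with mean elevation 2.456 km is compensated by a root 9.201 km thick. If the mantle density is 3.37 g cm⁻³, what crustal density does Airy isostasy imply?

2.66 g cm⁻³

ρ_c h = (ρ_m − ρ_c) r → ρ_c (h + r) = ρ_m r → ρ_c = ρ_m r / (h + r).
ρ_c = 3.37 × 9.201 km / (2.456 km + 9.201 km) = 2.66 g cm⁻³.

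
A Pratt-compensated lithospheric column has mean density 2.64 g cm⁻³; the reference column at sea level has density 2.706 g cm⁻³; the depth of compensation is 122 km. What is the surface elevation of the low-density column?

ρ_ref D = ρ (D + h) → h = D (ρ_ref − ρ)/ρ.
h = 122 km × (2.706 − 2.64)/2.64 = 3.05 km.

3.05 km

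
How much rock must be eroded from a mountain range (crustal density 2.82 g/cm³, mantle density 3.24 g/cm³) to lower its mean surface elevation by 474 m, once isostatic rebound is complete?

3660 m

Net drop Δ = e − u = e − e ρ_c/ρ_m = e (ρ_m − ρ_c)/ρ_m.
e = Δ ρ_m/(ρ_m − ρ_c) = 474 m × 3.24/0.42 = 3660 m.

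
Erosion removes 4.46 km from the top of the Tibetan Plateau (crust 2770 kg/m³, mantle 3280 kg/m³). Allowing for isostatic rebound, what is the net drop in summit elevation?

0.693 km

Rebound u = e ρ_c/ρ_m = 4.46 km × 2770/3280 = 3.767 km.
Net surface drop = e − u = 4.46 km − 3.767 km = e (ρ_m − ρ_c)/ρ_m = 0.693 km.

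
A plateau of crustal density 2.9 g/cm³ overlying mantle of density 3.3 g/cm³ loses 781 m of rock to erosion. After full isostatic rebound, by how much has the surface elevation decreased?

94.7 m

Rebound u = e ρ_c/ρ_m = 781 m × 2.9/3.3 = 686.3 m.
Net surface drop = e − u = 781 m − 686.3 m = e (ρ_m − ρ_c)/ρ_m = 94.7 m.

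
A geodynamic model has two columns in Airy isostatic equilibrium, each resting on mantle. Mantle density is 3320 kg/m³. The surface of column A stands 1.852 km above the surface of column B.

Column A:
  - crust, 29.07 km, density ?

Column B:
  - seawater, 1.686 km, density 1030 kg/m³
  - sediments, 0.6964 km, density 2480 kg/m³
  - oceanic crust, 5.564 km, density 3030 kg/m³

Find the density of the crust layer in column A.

Take the compensation level at the base of the deeper column (depth z_c below the surface of column A) and equate Σ ρ_i t_i down to z_c; mantle fills any gap and the z_c terms cancel.
Column A: 29.07×ρ + (z_c − 29.07)×3320
Column B: 1.852×0 + 1.686×1030 + 0.6964×2480 + 5.564×3030 + (z_c − 1.852 − 7.9464)×3320
The z_c×3320 term appears on both sides and cancels. Collect the known terms of each column as K = Σ(ρt)_known − 3320 × (depth of known layers): K_A = 0 − 3320×29.07 = −96512.4; K_B = 20322.572 − 3320×(1.852 + 7.9464) = −12208.116.
Balance: K_A + 29.07×ρ = K_B, so ρ = (K_B − K_A)/29.07 = 84304.3/29.07 = 2900 kg/m³.

2900 kg/m³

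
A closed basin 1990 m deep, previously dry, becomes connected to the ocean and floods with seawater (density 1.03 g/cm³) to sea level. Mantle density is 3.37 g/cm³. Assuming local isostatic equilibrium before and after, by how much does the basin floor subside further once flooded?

After flooding the water column is d + s deep. Its weight must equal the weight of mantle displaced by the extra subsidence s: (d + s) ρ_w = s ρ_m.
s = d ρ_w / (ρ_m − ρ_w) = 1990 m × 1.03/(3.37 − 1.03) = 876 m.

876 m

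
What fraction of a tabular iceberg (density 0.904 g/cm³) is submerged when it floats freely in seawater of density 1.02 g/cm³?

Submerged fraction = ρ_obj/ρ_fluid = 0.904/1.02 = 0.886.

0.886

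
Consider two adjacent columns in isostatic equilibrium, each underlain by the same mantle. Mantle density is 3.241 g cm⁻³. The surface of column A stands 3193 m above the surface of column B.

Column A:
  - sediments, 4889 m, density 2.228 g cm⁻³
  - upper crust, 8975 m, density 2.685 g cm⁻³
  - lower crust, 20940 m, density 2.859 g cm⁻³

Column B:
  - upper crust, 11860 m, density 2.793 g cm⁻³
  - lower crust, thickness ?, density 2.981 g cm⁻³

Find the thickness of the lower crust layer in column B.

Take the compensation level at the base of the deeper column (depth z_c below the surface of column A) and equate Σ ρ_i t_i down to z_c; mantle fills any gap and the z_c terms cancel.
Column A: 4889×2.228 + 8975×2.685 + 20940×2.859 + (z_c − 34804)×3.241
Column B: 3193×0 + 11860×2.793 + x×2.981 + (z_c − 3193 − 11860 − x)×3.241
The z_c×3.241 term appears on both sides and cancels. Collect the known terms of each column as K = Σ(ρt)_known − 3.241 × (depth of known layers): K_A = 94858.027 − 3.241×34804 = −17941.737; K_B = 33124.98 − 3.241×(3193 + 11860) = −15661.793.
Balance: K_A = K_B − x×(3.241 − 2.981), so x = (K_B − K_A)/(3.241 − 2.981) = 2279.94/0.26 = 8770 m.

8770 m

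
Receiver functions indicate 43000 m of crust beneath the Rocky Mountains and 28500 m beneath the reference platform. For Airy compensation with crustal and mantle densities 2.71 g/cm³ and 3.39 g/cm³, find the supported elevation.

2910 m

Excess crust Δ = 43000 m − 28500 m = 14500 m, split between elevation h and root r with h + r = Δ.
Airy balance ρ_c h = (ρ_m − ρ_c) r gives r = h ρ_c/(ρ_m − ρ_c), so h (1 + ρ_c/(ρ_m − ρ_c)) = Δ, i.e. h = Δ (ρ_m − ρ_c)/ρ_m.
h = 14500 m × 0.68/3.39 = 2910 m.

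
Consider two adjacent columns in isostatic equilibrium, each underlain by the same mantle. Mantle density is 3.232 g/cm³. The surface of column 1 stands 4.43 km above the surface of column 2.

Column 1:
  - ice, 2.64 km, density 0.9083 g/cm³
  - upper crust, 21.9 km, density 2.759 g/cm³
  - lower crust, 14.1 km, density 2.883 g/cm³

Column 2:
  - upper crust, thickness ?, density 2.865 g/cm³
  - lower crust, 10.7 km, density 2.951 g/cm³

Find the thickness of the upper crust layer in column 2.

11.1 km

Take the compensation level at the base of the deeper column (depth z_c below the surface of column 1) and equate Σ ρ_i t_i down to z_c; mantle fills any gap and the z_c terms cancel.
Column 1: 2.64×0.9083 + 21.9×2.759 + 14.1×2.883 + (z_c − 38.64)×3.232
Column 2: 4.43×0 + x×2.865 + 10.7×2.951 + (z_c − 4.43 − 10.7 − x)×3.232
The z_c×3.232 term appears on both sides and cancels. Collect the known terms of each column as K = Σ(ρt)_known − 3.232 × (depth of known layers): K_1 = 103.470312 − 3.232×38.64 = −21.414168; K_2 = 31.5757 − 3.232×(4.43 + 10.7) = −17.32446.
Balance: K_1 = K_2 − x×(3.232 − 2.865), so x = (K_2 − K_1)/(3.232 − 2.865) = 4.08971/0.367 = 11.1 km.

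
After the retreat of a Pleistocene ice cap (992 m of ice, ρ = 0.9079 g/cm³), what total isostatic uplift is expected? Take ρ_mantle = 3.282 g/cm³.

274 m

Removing the load lets mantle flow back in; uplift u satisfies ρ_ice t = ρ_m u.
u = t ρ_ice/ρ_m = 992 m × 0.9079/3.282 = 274 m.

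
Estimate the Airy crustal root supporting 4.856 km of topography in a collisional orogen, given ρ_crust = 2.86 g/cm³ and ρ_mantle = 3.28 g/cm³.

33.1 km

For local isostatic compensation: the weight of the topography is balanced by the buoyancy of the root, ρ_c h = (ρ_m − ρ_c) r.
r = h · ρ_c / (ρ_m − ρ_c) = 4.856 km × 2.86 / (3.28 − 2.86) = 33.1 km.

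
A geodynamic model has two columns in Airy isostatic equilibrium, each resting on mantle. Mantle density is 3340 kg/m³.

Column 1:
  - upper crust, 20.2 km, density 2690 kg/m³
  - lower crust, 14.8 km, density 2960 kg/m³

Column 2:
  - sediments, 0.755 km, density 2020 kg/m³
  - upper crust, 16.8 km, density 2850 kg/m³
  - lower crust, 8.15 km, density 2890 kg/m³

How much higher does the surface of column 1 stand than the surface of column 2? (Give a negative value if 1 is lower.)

1.75 km

For any compensation level in the mantle, the mantle terms cancel and isostasy reduces to e = (Σt_1 − Σt_2) − (Σ(ρt)_1 − Σ(ρt)_2) / ρ_m.
Σt_1 = 35 km; Σt_2 = 25.705 km; Σ(ρt)_1 = 98146; Σ(ρt)_2 = 72958.6 (in km·kg/m³).
e = (35 − 25.705) − (98146 − 72958.6) / 3340 = 1.75 km.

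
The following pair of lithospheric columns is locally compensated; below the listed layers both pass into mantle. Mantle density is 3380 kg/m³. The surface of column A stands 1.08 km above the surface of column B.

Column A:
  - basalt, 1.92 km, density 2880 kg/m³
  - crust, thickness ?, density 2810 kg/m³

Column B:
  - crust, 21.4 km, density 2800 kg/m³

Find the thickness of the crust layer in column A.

Take the compensation level at the base of the deeper column (depth z_c below the surface of column A) and equate Σ ρ_i t_i down to z_c; mantle fills any gap and the z_c terms cancel.
Column A: 1.92×2880 + x×2810 + (z_c − 1.92 − x)×3380
Column B: 1.08×0 + 21.4×2800 + (z_c − 1.08 − 21.4)×3380
The z_c×3380 term appears on both sides and cancels. Collect the known terms of each column as K = Σ(ρt)_known − 3380 × (depth of known layers): K_A = 5529.6 − 3380×1.92 = −960; K_B = 59920 − 3380×(1.08 + 21.4) = −16062.4.
Balance: K_A − x×(3380 − 2810) = K_B, so x = (K_A − K_B)/(3380 − 2810) = 15102.4/570 = 26.5 km.

26.5 km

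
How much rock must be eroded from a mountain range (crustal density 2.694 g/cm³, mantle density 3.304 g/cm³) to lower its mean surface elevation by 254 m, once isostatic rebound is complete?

1380 m

Net drop Δ = e − u = e − e ρ_c/ρ_m = e (ρ_m − ρ_c)/ρ_m.
e = Δ ρ_m/(ρ_m − ρ_c) = 254 m × 3.304/0.61 = 1380 m.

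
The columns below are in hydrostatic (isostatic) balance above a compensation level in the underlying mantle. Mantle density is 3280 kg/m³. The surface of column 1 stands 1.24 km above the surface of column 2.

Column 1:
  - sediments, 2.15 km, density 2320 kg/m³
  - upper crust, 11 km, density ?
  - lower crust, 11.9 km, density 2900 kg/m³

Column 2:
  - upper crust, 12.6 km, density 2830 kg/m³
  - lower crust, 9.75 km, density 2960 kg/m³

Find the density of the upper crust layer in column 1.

2710 kg/m³

Take the compensation level at the base of the deeper column (depth z_c below the surface of column 1) and equate Σ ρ_i t_i down to z_c; mantle fills any gap and the z_c terms cancel.
Column 1: 2.15×2320 + 11×ρ + 11.9×2900 + (z_c − 25.05)×3280
Column 2: 1.24×0 + 12.6×2830 + 9.75×2960 + (z_c − 1.24 − 22.35)×3280
The z_c×3280 term appears on both sides and cancels. Collect the known terms of each column as K = Σ(ρt)_known − 3280 × (depth of known layers): K_1 = 39498 − 3280×25.05 = −42666; K_2 = 64518 − 3280×(1.24 + 22.35) = −12857.2.
Balance: K_1 + 11×ρ = K_2, so ρ = (K_2 − K_1)/11 = 29808.8/11 = 2710 kg/m³.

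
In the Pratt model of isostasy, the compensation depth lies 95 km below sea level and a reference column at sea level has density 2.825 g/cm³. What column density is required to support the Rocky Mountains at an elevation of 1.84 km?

2.77 g/cm³

Pratt balance: ρ_ref D = ρ (D + h).
ρ = ρ_ref D/(D + h) = 2.825 × 95 km/(95 km + 1.84 km) = 2.77 g/cm³.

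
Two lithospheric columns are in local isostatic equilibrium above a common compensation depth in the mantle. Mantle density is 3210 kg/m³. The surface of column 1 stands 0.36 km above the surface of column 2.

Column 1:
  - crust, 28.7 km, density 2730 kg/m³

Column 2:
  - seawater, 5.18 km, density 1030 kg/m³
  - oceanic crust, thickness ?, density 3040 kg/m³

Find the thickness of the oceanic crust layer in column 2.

Take the compensation level at the base of the deeper column (depth z_c below the surface of column 1) and equate Σ ρ_i t_i down to z_c; mantle fills any gap and the z_c terms cancel.
Column 1: 28.7×2730 + (z_c − 28.7)×3210
Column 2: 0.36×0 + 5.18×1030 + x×3040 + (z_c − 0.36 − 5.18 − x)×3210
The z_c×3210 term appears on both sides and cancels. Collect the known terms of each column as K = Σ(ρt)_known − 3210 × (depth of known layers): K_1 = 78351 − 3210×28.7 = −13776; K_2 = 5335.4 − 3210×(0.36 + 5.18) = −12448.
Balance: K_1 = K_2 − x×(3210 − 3040), so x = (K_2 − K_1)/(3210 − 3040) = 1328/170 = 7.81 km.

7.81 km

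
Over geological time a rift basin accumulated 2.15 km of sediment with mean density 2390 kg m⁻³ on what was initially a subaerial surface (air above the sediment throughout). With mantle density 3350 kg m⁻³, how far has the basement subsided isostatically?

Subaerial load: s = t ρ_sed / ρ_m = 2.15 km × 2390/3350 = 1.53 km.

1.53 km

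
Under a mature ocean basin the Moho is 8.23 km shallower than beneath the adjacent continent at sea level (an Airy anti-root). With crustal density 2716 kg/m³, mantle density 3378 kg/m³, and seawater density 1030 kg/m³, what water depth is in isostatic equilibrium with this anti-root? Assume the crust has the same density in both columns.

Replacing a thickness d of crust by seawater at the top must be balanced by replacing crust with mantle at the base: d (ρ_c − ρ_w) = a (ρ_m − ρ_c).
d = a (ρ_m − ρ_c)/(ρ_c − ρ_w) = 8.23 km × 662/1686 = 3.23 km.

3.23 km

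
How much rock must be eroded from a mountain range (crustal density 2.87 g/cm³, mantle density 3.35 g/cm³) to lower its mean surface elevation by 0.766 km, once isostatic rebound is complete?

Net drop Δ = e − u = e − e ρ_c/ρ_m = e (ρ_m − ρ_c)/ρ_m.
e = Δ ρ_m/(ρ_m − ρ_c) = 0.766 km × 3.35/0.48 = 5.35 km.

5.35 km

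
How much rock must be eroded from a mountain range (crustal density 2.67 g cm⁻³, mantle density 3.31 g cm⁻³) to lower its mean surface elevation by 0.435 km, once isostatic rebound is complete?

2.25 km

Net drop Δ = e − u = e − e ρ_c/ρ_m = e (ρ_m − ρ_c)/ρ_m.
e = Δ ρ_m/(ρ_m − ρ_c) = 0.435 km × 3.31/0.64 = 2.25 km.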